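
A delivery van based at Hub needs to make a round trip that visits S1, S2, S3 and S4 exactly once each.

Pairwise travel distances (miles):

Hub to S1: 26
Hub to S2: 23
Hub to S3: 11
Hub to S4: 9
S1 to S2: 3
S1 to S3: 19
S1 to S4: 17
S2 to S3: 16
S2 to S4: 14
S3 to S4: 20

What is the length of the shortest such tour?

Minimum total distance: 56 miles.

With 4 stops there are 4!/2 = 12 distinct round trips (a route and its reverse cost the same).
Hub - S1 - S2 - S3 - S4 - Hub: 26+3+16+20+9 = 74
Hub - S1 - S2 - S4 - S3 - Hub: 26+3+14+20+11 = 74
Hub - S1 - S3 - S2 - S4 - Hub: 26+19+16+14+9 = 84
Hub - S1 - S3 - S4 - S2 - Hub: 26+19+20+14+23 = 102
Hub - S1 - S4 - S2 - S3 - Hub: 26+17+14+16+11 = 84
Hub - S1 - S4 - S3 - S2 - Hub: 26+17+20+16+23 = 102
Hub - S2 - S1 - S3 - S4 - Hub: 23+3+19+20+9 = 74
Hub - S2 - S1 - S4 - S3 - Hub: 23+3+17+20+11 = 74
Hub - S2 - S3 - S1 - S4 - Hub: 23+16+19+17+9 = 84
Hub - S2 - S4 - S1 - S3 - Hub: 23+14+17+19+11 = 84
Hub - S3 - S1 - S2 - S4 - Hub: 11+19+3+14+9 = 56
Hub - S3 - S2 - S1 - S4 - Hub: 11+16+3+17+9 = 56
The minimum is 56.
One optimal route: Hub → S3 → S1 → S2 → S4 → Hub (or its reverse).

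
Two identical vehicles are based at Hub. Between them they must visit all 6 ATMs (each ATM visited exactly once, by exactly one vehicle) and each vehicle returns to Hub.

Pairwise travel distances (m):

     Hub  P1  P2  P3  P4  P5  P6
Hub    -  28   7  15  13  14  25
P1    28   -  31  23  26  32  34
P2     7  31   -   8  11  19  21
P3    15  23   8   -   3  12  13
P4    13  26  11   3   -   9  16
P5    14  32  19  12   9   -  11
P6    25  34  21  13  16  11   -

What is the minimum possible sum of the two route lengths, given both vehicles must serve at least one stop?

109 m — the smallest possible combined total.

Try each way of splitting the stops between the two vehicles (each non-empty) and, for each split, find the best tour for each vehicle:
  {P1} + {P2, P3, P4, P5, P6}: 56 + 59 = 115
  {P2} + {P1, P3, P4, P5, P6}: 14 + 95 = 109
  {P1, P2} + {P3, P4, P5, P6}: 66 + 54 = 120
  {P3} + {P1, P2, P4, P5, P6}: 30 + 100 = 130
  {P1, P3} + {P2, P4, P5, P6}: 66 + 59 = 125
  {P2, P3} + {P1, P4, P5, P6}: 30 + 95 = 125
  … (31 splits in total)
Best: vehicle 1 Hub → P2 → Hub = 14; vehicle 2 Hub → P1 → P3 → P4 → P6 → P5 → Hub = 95; combined 109.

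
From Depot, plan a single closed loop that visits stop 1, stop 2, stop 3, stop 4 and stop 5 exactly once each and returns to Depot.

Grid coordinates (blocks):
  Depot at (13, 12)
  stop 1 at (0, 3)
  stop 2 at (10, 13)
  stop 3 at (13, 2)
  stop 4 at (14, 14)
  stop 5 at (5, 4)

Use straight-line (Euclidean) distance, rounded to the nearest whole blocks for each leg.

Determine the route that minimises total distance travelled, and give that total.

43 blocks — the shortest possible round trip.

There are 60 distinct closed tours to check (reversals are equivalent).
Depot → stop 1 → stop 2 → stop 3 → stop 4 → stop 5 → Depot: 16+14+11+12+13+11 = 77
Depot → stop 1 → stop 2 → stop 3 → stop 5 → stop 4 → Depot: 16+14+11+8+13+2 = 64
Depot → stop 1 → stop 2 → stop 4 → stop 3 → stop 5 → Depot: 16+14+4+12+8+11 = 65
Depot → stop 1 → stop 2 → stop 4 → stop 5 → stop 3 → Depot: 16+14+4+13+8+10 = 65
Depot → stop 1 → stop 2 → stop 5 → stop 3 → stop 4 → Depot: 16+14+10+8+12+2 = 62
Depot → stop 1 → stop 2 → stop 5 → stop 4 → stop 3 → Depot: 16+14+10+13+12+10 = 75
Depot → stop 1 → stop 3 → stop 2 → stop 4 → stop 5 → Depot: 16+13+11+4+13+11 = 68
Depot → stop 1 → stop 3 → stop 2 → stop 5 → stop 4 → Depot: 16+13+11+10+13+2 = 65
Depot → stop 1 → stop 3 → stop 4 → stop 2 → stop 5 → Depot: 16+13+12+4+10+11 = 66
Depot → stop 1 → stop 3 → stop 4 → stop 5 → stop 2 → Depot: 16+13+12+13+10+3 = 67
Depot → stop 1 → stop 3 → stop 5 → stop 2 → stop 4 → Depot: 16+13+8+10+4+2 = 53
Depot → stop 1 → stop 3 → stop 5 → stop 4 → stop 2 → Depot: 16+13+8+13+4+3 = 57
Depot → stop 1 → stop 4 → stop 2 → stop 3 → stop 5 → Depot: 16+18+4+11+8+11 = 68
Depot → stop 1 → stop 4 → stop 2 → stop 5 → stop 3 → Depot: 16+18+4+10+8+10 = 66
… (46 more)
Depot → stop 3 → stop 5 → stop 1 → stop 2 → stop 4 → Depot: 10+8+5+14+4+2 = 43  ← best
The minimum is 43.
One optimal route: Depot → stop 3 → stop 5 → stop 1 → stop 2 → stop 4 → Depot (or its reverse).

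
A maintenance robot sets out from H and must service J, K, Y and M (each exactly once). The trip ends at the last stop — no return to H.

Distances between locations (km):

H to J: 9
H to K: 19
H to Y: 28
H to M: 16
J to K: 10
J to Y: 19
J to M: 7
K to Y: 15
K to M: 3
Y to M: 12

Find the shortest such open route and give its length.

Minimum one-way distance = 34 km.

There are 4! = 24 possible orderings.
H - J - K - Y - M: 9+10+15+12 = 46
H - J - K - M - Y: 9+10+3+12 = 34
H - J - Y - K - M: 9+19+15+3 = 46
H - J - Y - M - K: 9+19+12+3 = 43
H - J - M - K - Y: 9+7+3+15 = 34
H - J - M - Y - K: 9+7+12+15 = 43
H - K - J - Y - M: 19+10+19+12 = 60
H - K - J - M - Y: 19+10+7+12 = 48
H - K - Y - J - M: 19+15+19+7 = 60
H - K - Y - M - J: 19+15+12+7 = 53
H - K - M - J - Y: 19+3+7+19 = 48
H - K - M - Y - J: 19+3+12+19 = 53
H - Y - J - K - M: 28+19+10+3 = 60
H - Y - J - M - K: 28+19+7+3 = 57
… (10 more)
The minimum is 34.
One shortest path: H → J → K → M → Y.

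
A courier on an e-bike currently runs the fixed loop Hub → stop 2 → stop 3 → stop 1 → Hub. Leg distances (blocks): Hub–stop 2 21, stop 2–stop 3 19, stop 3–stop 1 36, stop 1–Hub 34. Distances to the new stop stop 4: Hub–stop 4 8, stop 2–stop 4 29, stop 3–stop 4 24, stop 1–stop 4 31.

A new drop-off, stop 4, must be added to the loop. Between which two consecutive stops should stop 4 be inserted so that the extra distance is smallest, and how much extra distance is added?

Insertion cost between consecutive stops i–j is d(i,stop 4) + d(stop 4,j) − d(i,j):
  between Hub and stop 2: 8 + 29 − 21 = 16
  between stop 2 and stop 3: 29 + 24 − 19 = 34
  between stop 3 and stop 1: 24 + 31 − 36 = 19
  between stop 1 and Hub: 31 + 8 − 34 = 5
Cheapest insertion is between stop 1 and Hub, adding 5.
New total = 110 + 5 = 115.

Adding 5 blocks by placing stop 4 on the stop 1–Hub leg.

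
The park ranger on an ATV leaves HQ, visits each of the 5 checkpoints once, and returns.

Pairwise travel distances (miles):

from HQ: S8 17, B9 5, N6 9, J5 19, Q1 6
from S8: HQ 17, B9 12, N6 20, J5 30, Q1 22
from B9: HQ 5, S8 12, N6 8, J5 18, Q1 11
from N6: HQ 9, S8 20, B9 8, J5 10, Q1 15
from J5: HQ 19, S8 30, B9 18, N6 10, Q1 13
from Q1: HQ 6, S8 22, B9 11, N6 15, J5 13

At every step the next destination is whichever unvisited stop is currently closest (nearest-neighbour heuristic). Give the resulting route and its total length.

Nearest-neighbour total = 75 miles; route HQ → B9 → N6 → J5 → Q1 → S8 → HQ.

HQ → [B9:5 / Q1:6 / N6:9 / S8:17 / J5:19] → B9 (5)
B9 → [N6:8 / Q1:11 / S8:12 / J5:18] → N6 (8)
N6 → [J5:10 / Q1:15 / S8:20] → J5 (10)
J5 → [Q1:13 / S8:30] → Q1 (13)
Q1 → [S8:22] → S8 (22)
Return S8→HQ: 17.
Total = 5 + 8 + 10 + 13 + 22 + 17 = 75.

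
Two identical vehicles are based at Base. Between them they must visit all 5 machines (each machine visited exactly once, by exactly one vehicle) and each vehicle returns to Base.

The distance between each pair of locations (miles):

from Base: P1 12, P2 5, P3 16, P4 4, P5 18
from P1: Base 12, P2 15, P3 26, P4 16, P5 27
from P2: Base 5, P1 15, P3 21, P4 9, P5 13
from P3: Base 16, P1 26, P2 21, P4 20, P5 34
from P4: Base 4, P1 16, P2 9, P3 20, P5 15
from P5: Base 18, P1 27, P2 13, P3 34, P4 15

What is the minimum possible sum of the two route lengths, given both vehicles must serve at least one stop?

Try each way of splitting the stops between the two vehicles (each non-empty) and, for each split, find the best tour for each vehicle:
  {P1} + {P2, P3, P4, P5}: 24 + 69 = 93
  {P2} + {P1, P3, P4, P5}: 10 + 88 = 98
  {P1, P2} + {P3, P4, P5}: 32 + 69 = 101
  {P3} + {P1, P2, P4, P5}: 32 + 59 = 91
  {P1, P3} + {P2, P4, P5}: 54 + 37 = 91
  {P2, P3} + {P1, P4, P5}: 42 + 58 = 100
  … (15 splits in total)
Best: vehicle 1 Base → P3 → Base = 32; vehicle 2 Base → P1 → P2 → P5 → P4 → Base = 59; combined 91.

91 miles — the smallest possible combined total.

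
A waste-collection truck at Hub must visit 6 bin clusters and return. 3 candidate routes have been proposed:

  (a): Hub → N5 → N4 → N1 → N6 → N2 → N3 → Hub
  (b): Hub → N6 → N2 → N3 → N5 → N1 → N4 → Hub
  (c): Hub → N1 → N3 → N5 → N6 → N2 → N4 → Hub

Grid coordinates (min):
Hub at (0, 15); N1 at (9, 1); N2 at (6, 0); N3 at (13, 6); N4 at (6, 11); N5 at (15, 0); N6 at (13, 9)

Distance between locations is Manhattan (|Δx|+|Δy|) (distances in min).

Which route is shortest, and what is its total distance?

(a): 30 + 20 + 13 + 12 + 16 + 13 + 22 = 126
(b): 19 + 16 + 13 + 8 + 7 + 13 + 10 = 86
(c): 23 + 9 + 8 + 11 + 16 + 11 + 10 = 88

Shortest is (b), total 86 min.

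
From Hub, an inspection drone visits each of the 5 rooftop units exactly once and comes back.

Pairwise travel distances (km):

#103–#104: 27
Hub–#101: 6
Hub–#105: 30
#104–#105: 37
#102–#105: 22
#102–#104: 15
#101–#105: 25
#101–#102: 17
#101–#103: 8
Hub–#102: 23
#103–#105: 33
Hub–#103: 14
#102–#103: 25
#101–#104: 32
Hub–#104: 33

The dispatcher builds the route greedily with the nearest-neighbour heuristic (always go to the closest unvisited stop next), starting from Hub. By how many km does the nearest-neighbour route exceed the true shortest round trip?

Hub: #101=6, #103=14, #102=23, #105=30, #104=33 ⇒ #101
#101: #103=8, #102=17, #105=25, #104=32 ⇒ #103
#103: #102=25, #104=27, #105=33 ⇒ #102
#102: #104=15, #105=22 ⇒ #104
#104: #105=37 ⇒ #105
NN route Hub → #101 → #103 → #102 → #104 → #105 → Hub costs 121.
Optimal: Hub → #101 → #103 → #104 → #102 → #105 → Hub costs 108 (by enumerating all 60 distinct tours).
Excess = 121 − 108 = 13.

The nearest-neighbour route is 13 km longer than optimal.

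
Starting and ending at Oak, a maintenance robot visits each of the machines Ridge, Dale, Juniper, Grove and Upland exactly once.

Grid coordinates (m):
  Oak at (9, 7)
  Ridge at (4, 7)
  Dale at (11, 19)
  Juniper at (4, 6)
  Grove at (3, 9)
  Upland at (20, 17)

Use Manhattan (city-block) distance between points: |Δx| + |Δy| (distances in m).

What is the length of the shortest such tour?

Shortest round trip = 60 m.

With 5 stops there are 5!/2 = 60 distinct round trips (a route and its reverse cost the same).
Oak-Ridge-Dale-Juniper-Grove-Upland-Oak: 5+19+20+4+25+21 = 94
Oak-Ridge-Dale-Juniper-Upland-Grove-Oak: 5+19+20+27+25+8 = 104
Oak-Ridge-Dale-Grove-Juniper-Upland-Oak: 5+19+18+4+27+21 = 94
Oak-Ridge-Dale-Grove-Upland-Juniper-Oak: 5+19+18+25+27+6 = 100
Oak-Ridge-Dale-Upland-Juniper-Grove-Oak: 5+19+11+27+4+8 = 74
Oak-Ridge-Dale-Upland-Grove-Juniper-Oak: 5+19+11+25+4+6 = 70
Oak-Ridge-Juniper-Dale-Grove-Upland-Oak: 5+1+20+18+25+21 = 90
Oak-Ridge-Juniper-Dale-Upland-Grove-Oak: 5+1+20+11+25+8 = 70
Oak-Ridge-Juniper-Grove-Dale-Upland-Oak: 5+1+4+18+11+21 = 60
Oak-Ridge-Juniper-Grove-Upland-Dale-Oak: 5+1+4+25+11+14 = 60
Oak-Ridge-Juniper-Upland-Dale-Grove-Oak: 5+1+27+11+18+8 = 70
Oak-Ridge-Juniper-Upland-Grove-Dale-Oak: 5+1+27+25+18+14 = 90
Oak-Ridge-Grove-Dale-Juniper-Upland-Oak: 5+3+18+20+27+21 = 94
Oak-Ridge-Grove-Dale-Upland-Juniper-Oak: 5+3+18+11+27+6 = 70
… (46 more)
The minimum is 60.
One optimal route: Oak → Ridge → Juniper → Grove → Dale → Upland → Oak (or its reverse).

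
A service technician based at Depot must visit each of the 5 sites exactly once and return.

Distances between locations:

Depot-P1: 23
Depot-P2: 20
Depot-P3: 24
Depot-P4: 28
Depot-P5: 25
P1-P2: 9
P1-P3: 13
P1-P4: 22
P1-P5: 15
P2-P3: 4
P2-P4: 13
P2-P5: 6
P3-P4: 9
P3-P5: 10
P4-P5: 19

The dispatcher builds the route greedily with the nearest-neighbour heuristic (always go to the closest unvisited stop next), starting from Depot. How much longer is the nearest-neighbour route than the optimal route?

The nearest-neighbour route is 5 longer than optimal.

From Depot: P2=20, P1=23, P3=24, P5=25, P4=28 → choose P2 (20).
From P2: P3=4, P5=6, P1=9, P4=13 → choose P3 (4).
From P3: P4=9, P5=10, P1=13 → choose P4 (9).
From P4: P5=19, P1=22 → choose P5 (19).
From P5: P1=15 → choose P1 (15).
NN route Depot → P2 → P3 → P4 → P5 → P1 → Depot costs 90.
Optimal: Depot → P1 → P2 → P5 → P3 → P4 → Depot costs 85 (by enumerating all 60 distinct tours).
Excess = 90 − 85 = 5.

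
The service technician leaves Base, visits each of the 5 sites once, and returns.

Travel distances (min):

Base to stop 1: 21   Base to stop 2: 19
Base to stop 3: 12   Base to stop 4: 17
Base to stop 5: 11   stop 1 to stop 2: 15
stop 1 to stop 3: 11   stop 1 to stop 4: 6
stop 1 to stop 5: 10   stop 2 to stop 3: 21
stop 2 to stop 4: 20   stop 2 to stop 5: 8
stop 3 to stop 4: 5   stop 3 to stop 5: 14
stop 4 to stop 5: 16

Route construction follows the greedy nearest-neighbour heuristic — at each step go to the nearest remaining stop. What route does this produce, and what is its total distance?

From Base: distances to unvisited — stop 5=11, stop 3=12, stop 4=17, stop 2=19, stop 1=21. Nearest is stop 5 (11).
From stop 5: distances to unvisited — stop 2=8, stop 1=10, stop 3=14, stop 4=16. Nearest is stop 2 (8).
From stop 2: distances to unvisited — stop 1=15, stop 4=20, stop 3=21. Nearest is stop 1 (15).
From stop 1: distances to unvisited — stop 4=6, stop 3=11. Nearest is stop 4 (6).
From stop 4: distances to unvisited — stop 3=5. Nearest is stop 3 (5).
Return stop 3→Base: 12.
Total = 11 + 8 + 15 + 6 + 5 + 12 = 57.

Total distance 57 min via the nearest-neighbour route Base → stop 5 → stop 2 → stop 1 → stop 4 → stop 3 → Base.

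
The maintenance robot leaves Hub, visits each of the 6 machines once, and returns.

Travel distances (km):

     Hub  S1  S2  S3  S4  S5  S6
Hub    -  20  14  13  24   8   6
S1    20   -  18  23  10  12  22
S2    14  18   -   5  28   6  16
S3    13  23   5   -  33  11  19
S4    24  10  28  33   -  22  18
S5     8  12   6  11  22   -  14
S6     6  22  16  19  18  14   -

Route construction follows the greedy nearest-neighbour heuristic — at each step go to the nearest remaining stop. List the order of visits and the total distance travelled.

At Hub the remaining stops are S6 6, S5 8, S3 13, S2 14, S1 20, S4 24; go to S6.
At S6 the remaining stops are S5 14, S2 16, S4 18, S3 19, S1 22; go to S5.
At S5 the remaining stops are S2 6, S3 11, S1 12, S4 22; go to S2.
At S2 the remaining stops are S3 5, S1 18, S4 28; go to S3.
At S3 the remaining stops are S1 23, S4 33; go to S1.
At S1 the remaining stops are S4 10; go to S4.
Return S4→Hub: 24.
Total = 6 + 14 + 6 + 5 + 23 + 10 + 24 = 88.

Total distance 88 km via the nearest-neighbour route Hub → S6 → S5 → S2 → S3 → S1 → S4 → Hub.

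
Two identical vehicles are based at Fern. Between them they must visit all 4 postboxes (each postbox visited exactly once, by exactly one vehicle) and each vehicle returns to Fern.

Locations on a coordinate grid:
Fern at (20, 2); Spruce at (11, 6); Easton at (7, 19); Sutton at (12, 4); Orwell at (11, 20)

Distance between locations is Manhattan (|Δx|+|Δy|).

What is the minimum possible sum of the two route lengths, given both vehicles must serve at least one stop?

There are 2^3 − 1 = 7 ways to divide the 4 stops into two non-empty groups. For each, the best each vehicle can do is its own shortest tour through its group:
  {Spruce} + {Easton, Sutton, Orwell}: 26 + 62 = 88
  {Easton} + {Spruce, Sutton, Orwell}: 60 + 54 = 114
  {Spruce, Easton} + {Sutton, Orwell}: 60 + 54 = 114
  {Sutton} + {Spruce, Easton, Orwell}: 20 + 62 = 82
  {Spruce, Sutton} + {Easton, Orwell}: 26 + 62 = 88
  {Easton, Sutton} + {Spruce, Orwell}: 60 + 54 = 114
  … (7 splits in total)
Best: vehicle 1 Fern → Sutton → Fern = 20; vehicle 2 Fern → Spruce → Easton → Orwell → Fern = 62; combined 82.

Minimum combined distance: 82.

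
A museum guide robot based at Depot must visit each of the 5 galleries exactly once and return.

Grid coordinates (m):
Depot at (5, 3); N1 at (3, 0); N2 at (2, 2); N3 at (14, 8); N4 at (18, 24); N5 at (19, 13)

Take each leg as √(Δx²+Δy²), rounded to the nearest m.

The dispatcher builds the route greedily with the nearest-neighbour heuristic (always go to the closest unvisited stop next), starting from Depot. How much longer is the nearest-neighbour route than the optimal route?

The nearest-neighbour route is 1 m longer than optimal.

Depot: N2=3, N1=4, N3=10, N5=17, N4=25 ⇒ N2
N2: N1=2, N3=13, N5=20, N4=27 ⇒ N1
N1: N3=14, N5=21, N4=28 ⇒ N3
N3: N5=7, N4=16 ⇒ N5
N5: N4=11 ⇒ N4
NN route Depot → N2 → N1 → N3 → N5 → N4 → Depot costs 62.
Optimal: Depot → N1 → N2 → N4 → N5 → N3 → Depot costs 61 (by enumerating all 60 distinct tours).
Excess = 62 − 61 = 1.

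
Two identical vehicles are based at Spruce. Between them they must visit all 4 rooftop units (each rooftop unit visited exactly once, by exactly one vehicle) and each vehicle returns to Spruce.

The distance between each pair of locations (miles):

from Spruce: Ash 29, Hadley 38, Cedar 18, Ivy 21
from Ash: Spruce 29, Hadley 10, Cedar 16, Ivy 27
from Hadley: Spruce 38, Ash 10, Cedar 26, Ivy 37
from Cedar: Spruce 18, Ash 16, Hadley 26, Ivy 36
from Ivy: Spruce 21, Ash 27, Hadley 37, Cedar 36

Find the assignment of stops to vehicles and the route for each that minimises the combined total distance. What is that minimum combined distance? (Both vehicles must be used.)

There are 2^3 − 1 = 7 ways to divide the 4 stops into two non-empty groups. For each, the best each vehicle can do is its own shortest tour through its group:
  {Ash} + {Hadley, Cedar, Ivy}: 58 + 102 = 160
  {Hadley} + {Ash, Cedar, Ivy}: 76 + 82 = 158
  {Ash, Hadley} + {Cedar, Ivy}: 77 + 75 = 152
  {Cedar} + {Ash, Hadley, Ivy}: 36 + 96 = 132
  {Ash, Cedar} + {Hadley, Ivy}: 63 + 96 = 159
  {Hadley, Cedar} + {Ash, Ivy}: 82 + 77 = 159
  … (7 splits in total)
  {Ash, Hadley, Cedar} + {Ivy}: 82 + 42 = 124  ← best
Best: vehicle 1 Spruce → Hadley → Ash → Cedar → Spruce = 82; vehicle 2 Spruce → Ivy → Spruce = 42; combined 124.

124 miles — the smallest possible combined total.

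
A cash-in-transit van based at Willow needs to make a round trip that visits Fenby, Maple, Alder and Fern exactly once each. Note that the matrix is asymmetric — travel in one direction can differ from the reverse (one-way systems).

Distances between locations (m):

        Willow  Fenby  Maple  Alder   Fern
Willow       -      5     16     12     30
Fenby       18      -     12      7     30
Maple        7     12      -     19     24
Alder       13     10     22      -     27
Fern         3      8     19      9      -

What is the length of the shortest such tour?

Minimum total distance: 61 m.

Willow → Fenby → Maple → Alder → Fern → Willow: 5+12+19+27+3 = 66
Willow → Fenby → Maple → Fern → Alder → Willow: 5+12+24+9+13 = 63
Willow → Fenby → Alder → Maple → Fern → Willow: 5+7+22+24+3 = 61
Willow → Fenby → Alder → Fern → Maple → Willow: 5+7+27+19+7 = 65
Willow → Fenby → Fern → Maple → Alder → Willow: 5+30+19+19+13 = 86
Willow → Fenby → Fern → Alder → Maple → Willow: 5+30+9+22+7 = 73
Willow → Maple → Fenby → Alder → Fern → Willow: 16+12+7+27+3 = 65
Willow → Maple → Fenby → Fern → Alder → Willow: 16+12+30+9+13 = 80
Willow → Maple → Alder → Fenby → Fern → Willow: 16+19+10+30+3 = 78
Willow → Maple → Alder → Fern → Fenby → Willow: 16+19+27+8+18 = 88
Willow → Maple → Fern → Fenby → Alder → Willow: 16+24+8+7+13 = 68
Willow → Maple → Fern → Alder → Fenby → Willow: 16+24+9+10+18 = 77
Willow → Alder → Fenby → Maple → Fern → Willow: 12+10+12+24+3 = 61
Willow → Alder → Fenby → Fern → Maple → Willow: 12+10+30+19+7 = 78
… (10 more)
The minimum is 61.
One optimal route: Willow → Fenby → Alder → Maple → Fern → Willow.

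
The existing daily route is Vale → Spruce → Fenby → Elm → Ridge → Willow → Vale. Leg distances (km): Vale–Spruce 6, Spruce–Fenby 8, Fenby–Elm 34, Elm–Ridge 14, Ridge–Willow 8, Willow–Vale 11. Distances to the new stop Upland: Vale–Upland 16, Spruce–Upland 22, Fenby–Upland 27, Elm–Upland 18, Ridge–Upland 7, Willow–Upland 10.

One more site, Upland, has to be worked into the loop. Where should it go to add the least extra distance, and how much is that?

+9 km — insert Upland between Ridge and Willow.

Insertion cost between consecutive stops i–j is d(i,Upland) + d(Upland,j) − d(i,j):
  between Vale and Spruce: 16 + 22 − 6 = 32
  between Spruce and Fenby: 22 + 27 − 8 = 41
  between Fenby and Elm: 27 + 18 − 34 = 11
  between Elm and Ridge: 18 + 7 − 14 = 11
  between Ridge and Willow: 7 + 10 − 8 = 9
  between Willow and Vale: 10 + 16 − 11 = 15
Cheapest insertion is between Ridge and Willow, adding 9.
New total = 81 + 9 = 90.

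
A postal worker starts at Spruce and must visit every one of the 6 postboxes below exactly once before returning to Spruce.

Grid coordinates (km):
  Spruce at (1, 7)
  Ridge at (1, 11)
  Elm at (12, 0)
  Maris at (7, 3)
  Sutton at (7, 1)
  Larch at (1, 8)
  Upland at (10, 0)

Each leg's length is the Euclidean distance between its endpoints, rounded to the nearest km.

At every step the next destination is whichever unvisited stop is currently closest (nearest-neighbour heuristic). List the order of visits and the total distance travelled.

Total distance 34 km via the nearest-neighbour route Spruce → Larch → Ridge → Maris → Sutton → Upland → Elm → Spruce.

From Spruce: distances to unvisited — Larch=1, Ridge=4, Maris=7, Sutton=8, Upland=11, Elm=13. Nearest is Larch (1).
From Larch: distances to unvisited — Ridge=3, Maris=8, Sutton=9, Upland=12, Elm=14. Nearest is Ridge (3).
From Ridge: distances to unvisited — Maris=10, Sutton=12, Upland=14, Elm=16. Nearest is Maris (10).
From Maris: distances to unvisited — Sutton=2, Upland=4, Elm=6. Nearest is Sutton (2).
From Sutton: distances to unvisited — Upland=3, Elm=5. Nearest is Upland (3).
From Upland: distances to unvisited — Elm=2. Nearest is Elm (2).
Return Elm→Spruce: 13.
Total = 1 + 3 + 10 + 2 + 3 + 2 + 13 = 34.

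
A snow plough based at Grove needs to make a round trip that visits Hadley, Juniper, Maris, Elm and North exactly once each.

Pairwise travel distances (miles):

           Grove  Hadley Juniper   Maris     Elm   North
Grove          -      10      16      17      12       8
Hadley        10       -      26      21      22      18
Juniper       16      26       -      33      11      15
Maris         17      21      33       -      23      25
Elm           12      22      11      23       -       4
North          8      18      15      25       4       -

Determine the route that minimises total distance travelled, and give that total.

Shortest round trip = 87 miles.

There are 60 distinct closed tours to check (reversals are equivalent).
Grove → Hadley → Juniper → Maris → Elm → North → Grove: 10+26+33+23+4+8 = 104
Grove → Hadley → Juniper → Maris → North → Elm → Grove: 10+26+33+25+4+12 = 110
Grove → Hadley → Juniper → Elm → Maris → North → Grove: 10+26+11+23+25+8 = 103
Grove → Hadley → Juniper → Elm → North → Maris → Grove: 10+26+11+4+25+17 = 93
Grove → Hadley → Juniper → North → Maris → Elm → Grove: 10+26+15+25+23+12 = 111
Grove → Hadley → Juniper → North → Elm → Maris → Grove: 10+26+15+4+23+17 = 95
Grove → Hadley → Maris → Juniper → Elm → North → Grove: 10+21+33+11+4+8 = 87
Grove → Hadley → Maris → Juniper → North → Elm → Grove: 10+21+33+15+4+12 = 95
Grove → Hadley → Maris → Elm → Juniper → North → Grove: 10+21+23+11+15+8 = 88
Grove → Hadley → Maris → Elm → North → Juniper → Grove: 10+21+23+4+15+16 = 89
Grove → Hadley → Maris → North → Juniper → Elm → Grove: 10+21+25+15+11+12 = 94
Grove → Hadley → Maris → North → Elm → Juniper → Grove: 10+21+25+4+11+16 = 87
Grove → Hadley → Elm → Juniper → Maris → North → Grove: 10+22+11+33+25+8 = 109
Grove → Hadley → Elm → Juniper → North → Maris → Grove: 10+22+11+15+25+17 = 100
… (46 more)
The minimum is 87.
One optimal route: Grove → Hadley → Maris → Juniper → Elm → North → Grove (or its reverse).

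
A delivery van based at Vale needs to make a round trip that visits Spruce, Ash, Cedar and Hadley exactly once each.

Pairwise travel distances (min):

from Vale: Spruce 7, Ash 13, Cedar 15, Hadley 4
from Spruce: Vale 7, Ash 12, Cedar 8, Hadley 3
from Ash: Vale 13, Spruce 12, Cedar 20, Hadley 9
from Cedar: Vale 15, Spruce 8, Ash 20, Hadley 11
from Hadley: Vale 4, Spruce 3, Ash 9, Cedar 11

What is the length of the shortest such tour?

48 min — the shortest possible round trip.

There are 12 distinct closed tours to check (reversals are equivalent).
Vale - Spruce - Ash - Cedar - Hadley - Vale: 7+12+20+11+4 = 54
Vale - Spruce - Ash - Hadley - Cedar - Vale: 7+12+9+11+15 = 54
Vale - Spruce - Cedar - Ash - Hadley - Vale: 7+8+20+9+4 = 48
Vale - Spruce - Cedar - Hadley - Ash - Vale: 7+8+11+9+13 = 48
Vale - Spruce - Hadley - Ash - Cedar - Vale: 7+3+9+20+15 = 54
Vale - Spruce - Hadley - Cedar - Ash - Vale: 7+3+11+20+13 = 54
Vale - Ash - Spruce - Cedar - Hadley - Vale: 13+12+8+11+4 = 48
Vale - Ash - Spruce - Hadley - Cedar - Vale: 13+12+3+11+15 = 54
Vale - Ash - Cedar - Spruce - Hadley - Vale: 13+20+8+3+4 = 48
Vale - Ash - Hadley - Spruce - Cedar - Vale: 13+9+3+8+15 = 48
Vale - Cedar - Spruce - Ash - Hadley - Vale: 15+8+12+9+4 = 48
Vale - Cedar - Ash - Spruce - Hadley - Vale: 15+20+12+3+4 = 54
The minimum is 48.
One optimal route: Vale → Spruce → Cedar → Ash → Hadley → Vale (or its reverse).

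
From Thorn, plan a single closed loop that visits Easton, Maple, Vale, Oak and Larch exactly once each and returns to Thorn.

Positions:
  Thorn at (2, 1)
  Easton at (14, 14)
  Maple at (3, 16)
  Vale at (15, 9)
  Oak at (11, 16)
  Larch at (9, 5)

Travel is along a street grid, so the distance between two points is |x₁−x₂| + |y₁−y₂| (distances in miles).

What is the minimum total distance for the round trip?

Minimum total distance: 56 miles.

Thorn→Easton→Maple→Vale→Oak→Larch→Thorn: 25+13+19+11+13+11 = 92
Thorn→Easton→Maple→Vale→Larch→Oak→Thorn: 25+13+19+10+13+24 = 104
Thorn→Easton→Maple→Oak→Vale→Larch→Thorn: 25+13+8+11+10+11 = 78
Thorn→Easton→Maple→Oak→Larch→Vale→Thorn: 25+13+8+13+10+21 = 90
Thorn→Easton→Maple→Larch→Vale→Oak→Thorn: 25+13+17+10+11+24 = 100
Thorn→Easton→Maple→Larch→Oak→Vale→Thorn: 25+13+17+13+11+21 = 100
Thorn→Easton→Vale→Maple→Oak→Larch→Thorn: 25+6+19+8+13+11 = 82
Thorn→Easton→Vale→Maple→Larch→Oak→Thorn: 25+6+19+17+13+24 = 104
Thorn→Easton→Vale→Oak→Maple→Larch→Thorn: 25+6+11+8+17+11 = 78
Thorn→Easton→Vale→Oak→Larch→Maple→Thorn: 25+6+11+13+17+16 = 88
Thorn→Easton→Vale→Larch→Maple→Oak→Thorn: 25+6+10+17+8+24 = 90
Thorn→Easton→Vale→Larch→Oak→Maple→Thorn: 25+6+10+13+8+16 = 78
Thorn→Easton→Oak→Maple→Vale→Larch→Thorn: 25+5+8+19+10+11 = 78
Thorn→Easton→Oak→Maple→Larch→Vale→Thorn: 25+5+8+17+10+21 = 86
… (46 more)
Thorn→Maple→Oak→Easton→Vale→Larch→Thorn: 16+8+5+6+10+11 = 56  ← best
The minimum is 56.
One optimal route: Thorn → Maple → Oak → Easton → Vale → Larch → Thorn (or its reverse).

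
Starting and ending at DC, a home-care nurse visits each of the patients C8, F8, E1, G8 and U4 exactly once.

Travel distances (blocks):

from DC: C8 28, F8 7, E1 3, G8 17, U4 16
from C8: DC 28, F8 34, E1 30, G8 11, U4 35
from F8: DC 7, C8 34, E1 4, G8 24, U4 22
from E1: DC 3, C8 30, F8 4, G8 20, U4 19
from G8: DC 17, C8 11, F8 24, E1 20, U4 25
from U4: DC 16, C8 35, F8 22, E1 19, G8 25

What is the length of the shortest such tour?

There are 60 distinct closed tours to check (reversals are equivalent).
DC-C8-F8-E1-G8-U4-DC: 28+34+4+20+25+16 = 127
DC-C8-F8-E1-U4-G8-DC: 28+34+4+19+25+17 = 127
DC-C8-F8-G8-E1-U4-DC: 28+34+24+20+19+16 = 141
DC-C8-F8-G8-U4-E1-DC: 28+34+24+25+19+3 = 133
DC-C8-F8-U4-E1-G8-DC: 28+34+22+19+20+17 = 140
DC-C8-F8-U4-G8-E1-DC: 28+34+22+25+20+3 = 132
DC-C8-E1-F8-G8-U4-DC: 28+30+4+24+25+16 = 127
DC-C8-E1-F8-U4-G8-DC: 28+30+4+22+25+17 = 126
DC-C8-E1-G8-F8-U4-DC: 28+30+20+24+22+16 = 140
DC-C8-E1-G8-U4-F8-DC: 28+30+20+25+22+7 = 132
DC-C8-E1-U4-F8-G8-DC: 28+30+19+22+24+17 = 140
DC-C8-E1-U4-G8-F8-DC: 28+30+19+25+24+7 = 133
DC-C8-G8-F8-E1-U4-DC: 28+11+24+4+19+16 = 102
DC-C8-G8-F8-U4-E1-DC: 28+11+24+22+19+3 = 107
… (46 more)
DC-E1-F8-U4-C8-G8-DC: 3+4+22+35+11+17 = 92  ← best
The minimum is 92.
One optimal route: DC → E1 → F8 → U4 → C8 → G8 → DC (or its reverse).

92 blocks — the shortest possible round trip.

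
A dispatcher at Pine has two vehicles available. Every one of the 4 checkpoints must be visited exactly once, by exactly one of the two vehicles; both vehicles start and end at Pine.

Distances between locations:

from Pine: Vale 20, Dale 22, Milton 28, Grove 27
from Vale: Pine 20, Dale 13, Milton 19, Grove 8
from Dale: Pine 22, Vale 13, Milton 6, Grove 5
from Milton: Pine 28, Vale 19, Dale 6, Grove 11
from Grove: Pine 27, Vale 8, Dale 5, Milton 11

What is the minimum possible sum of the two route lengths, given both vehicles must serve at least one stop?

106 — the smallest possible combined total.

There are 2^3 − 1 = 7 ways to divide the 4 stops into two non-empty groups. For each, the best each vehicle can do is its own shortest tour through its group:
  {Vale} + {Dale, Milton, Grove}: 40 + 66 = 106
  {Dale} + {Vale, Milton, Grove}: 44 + 67 = 111
  {Vale, Dale} + {Milton, Grove}: 55 + 66 = 121
  {Milton} + {Vale, Dale, Grove}: 56 + 55 = 111
  {Vale, Milton} + {Dale, Grove}: 67 + 54 = 121
  {Dale, Milton} + {Vale, Grove}: 56 + 55 = 111
  … (7 splits in total)
Best: vehicle 1 Pine → Vale → Pine = 40; vehicle 2 Pine → Dale → Milton → Grove → Pine = 66; combined 106.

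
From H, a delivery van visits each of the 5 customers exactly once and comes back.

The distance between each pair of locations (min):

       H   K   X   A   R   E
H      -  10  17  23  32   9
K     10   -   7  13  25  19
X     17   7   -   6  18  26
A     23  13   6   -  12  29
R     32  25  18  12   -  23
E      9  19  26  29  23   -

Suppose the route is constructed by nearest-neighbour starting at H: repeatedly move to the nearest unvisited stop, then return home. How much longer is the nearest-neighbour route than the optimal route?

From H: E=9, K=10, X=17, A=23, R=32 → choose E (9).
From E: K=19, R=23, X=26, A=29 → choose K (19).
From K: X=7, A=13, R=25 → choose X (7).
From X: A=6, R=18 → choose A (6).
From A: R=12 → choose R (12).
NN route H → E → K → X → A → R → H costs 85.
Optimal: H → K → X → A → R → E → H costs 67 (by enumerating all 60 distinct tours).
Excess = 85 − 67 = 18.

18 min longer than the optimal tour.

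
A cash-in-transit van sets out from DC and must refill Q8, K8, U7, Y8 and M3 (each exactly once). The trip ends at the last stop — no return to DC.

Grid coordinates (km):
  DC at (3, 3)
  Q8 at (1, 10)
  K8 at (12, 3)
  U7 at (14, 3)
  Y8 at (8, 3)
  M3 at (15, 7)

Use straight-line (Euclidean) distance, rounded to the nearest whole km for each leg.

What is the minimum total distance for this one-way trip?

There are 5! = 120 possible orderings.
DC→Q8→K8→U7→Y8→M3: 7+13+2+6+8 = 36
DC→Q8→K8→U7→M3→Y8: 7+13+2+4+8 = 34
DC→Q8→K8→Y8→U7→M3: 7+13+4+6+4 = 34
DC→Q8→K8→Y8→M3→U7: 7+13+4+8+4 = 36
DC→Q8→K8→M3→U7→Y8: 7+13+5+4+6 = 35
DC→Q8→K8→M3→Y8→U7: 7+13+5+8+6 = 39
DC→Q8→U7→K8→Y8→M3: 7+15+2+4+8 = 36
DC→Q8→U7→K8→M3→Y8: 7+15+2+5+8 = 37
DC→Q8→U7→Y8→K8→M3: 7+15+6+4+5 = 37
DC→Q8→U7→Y8→M3→K8: 7+15+6+8+5 = 41
DC→Q8→U7→M3→K8→Y8: 7+15+4+5+4 = 35
DC→Q8→U7→M3→Y8→K8: 7+15+4+8+4 = 38
DC→Q8→Y8→K8→U7→M3: 7+10+4+2+4 = 27
DC→Q8→Y8→K8→M3→U7: 7+10+4+5+4 = 30
… (106 more)
The minimum is 27.
One shortest path: DC → Q8 → Y8 → K8 → U7 → M3.

Shortest open route: 27 km.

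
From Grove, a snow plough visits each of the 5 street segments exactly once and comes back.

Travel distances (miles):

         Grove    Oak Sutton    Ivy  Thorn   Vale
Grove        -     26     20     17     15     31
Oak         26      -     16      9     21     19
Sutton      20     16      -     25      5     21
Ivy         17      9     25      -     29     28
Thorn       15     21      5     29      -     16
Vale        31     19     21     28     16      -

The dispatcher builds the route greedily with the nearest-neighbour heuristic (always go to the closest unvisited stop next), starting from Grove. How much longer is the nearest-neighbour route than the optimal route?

From Grove: Thorn=15, Ivy=17, Sutton=20, Oak=26, Vale=31 → choose Thorn (15).
From Thorn: Sutton=5, Vale=16, Oak=21, Ivy=29 → choose Sutton (5).
From Sutton: Oak=16, Vale=21, Ivy=25 → choose Oak (16).
From Oak: Ivy=9, Vale=19 → choose Ivy (9).
From Ivy: Vale=28 → choose Vale (28).
NN route Grove → Thorn → Sutton → Oak → Ivy → Vale → Grove costs 104.
Optimal: Grove → Sutton → Thorn → Vale → Oak → Ivy → Grove costs 86 (by enumerating all 60 distinct tours).
Excess = 104 − 86 = 18.

Excess over optimum: 18 miles.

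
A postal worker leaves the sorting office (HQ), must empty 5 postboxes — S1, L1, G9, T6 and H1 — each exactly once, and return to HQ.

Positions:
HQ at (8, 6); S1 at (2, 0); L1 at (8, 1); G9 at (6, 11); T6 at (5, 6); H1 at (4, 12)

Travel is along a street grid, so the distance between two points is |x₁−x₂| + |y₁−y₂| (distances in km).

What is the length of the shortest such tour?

With 5 stops there are 5!/2 = 60 distinct round trips (a route and its reverse cost the same).
HQ-S1-L1-G9-T6-H1-HQ: 12+7+12+6+7+10 = 54
HQ-S1-L1-G9-H1-T6-HQ: 12+7+12+3+7+3 = 44
HQ-S1-L1-T6-G9-H1-HQ: 12+7+8+6+3+10 = 46
HQ-S1-L1-T6-H1-G9-HQ: 12+7+8+7+3+7 = 44
HQ-S1-L1-H1-G9-T6-HQ: 12+7+15+3+6+3 = 46
HQ-S1-L1-H1-T6-G9-HQ: 12+7+15+7+6+7 = 54
HQ-S1-G9-L1-T6-H1-HQ: 12+15+12+8+7+10 = 64
HQ-S1-G9-L1-H1-T6-HQ: 12+15+12+15+7+3 = 64
HQ-S1-G9-T6-L1-H1-HQ: 12+15+6+8+15+10 = 66
HQ-S1-G9-T6-H1-L1-HQ: 12+15+6+7+15+5 = 60
HQ-S1-G9-H1-L1-T6-HQ: 12+15+3+15+8+3 = 56
HQ-S1-G9-H1-T6-L1-HQ: 12+15+3+7+8+5 = 50
HQ-S1-T6-L1-G9-H1-HQ: 12+9+8+12+3+10 = 54
HQ-S1-T6-L1-H1-G9-HQ: 12+9+8+15+3+7 = 54
… (46 more)
HQ-L1-S1-T6-H1-G9-HQ: 5+7+9+7+3+7 = 38  ← best
The minimum is 38.
One optimal route: HQ → L1 → S1 → T6 → H1 → G9 → HQ (or its reverse).

Shortest round trip = 38 km.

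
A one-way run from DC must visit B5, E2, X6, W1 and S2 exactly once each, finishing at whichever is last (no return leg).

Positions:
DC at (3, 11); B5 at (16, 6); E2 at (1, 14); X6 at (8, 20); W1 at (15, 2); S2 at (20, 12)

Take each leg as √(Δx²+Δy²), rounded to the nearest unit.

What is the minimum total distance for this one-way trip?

There are 5! = 120 possible orderings.
DC → B5 → E2 → X6 → W1 → S2: 14+17+9+19+11 = 70
DC → B5 → E2 → X6 → S2 → W1: 14+17+9+14+11 = 65
DC → B5 → E2 → W1 → X6 → S2: 14+17+18+19+14 = 82
DC → B5 → E2 → W1 → S2 → X6: 14+17+18+11+14 = 74
DC → B5 → E2 → S2 → X6 → W1: 14+17+19+14+19 = 83
DC → B5 → E2 → S2 → W1 → X6: 14+17+19+11+19 = 80
DC → B5 → X6 → E2 → W1 → S2: 14+16+9+18+11 = 68
DC → B5 → X6 → E2 → S2 → W1: 14+16+9+19+11 = 69
DC → B5 → X6 → W1 → E2 → S2: 14+16+19+18+19 = 86
DC → B5 → X6 → W1 → S2 → E2: 14+16+19+11+19 = 79
DC → B5 → X6 → S2 → E2 → W1: 14+16+14+19+18 = 81
DC → B5 → X6 → S2 → W1 → E2: 14+16+14+11+18 = 73
DC → B5 → W1 → E2 → X6 → S2: 14+4+18+9+14 = 59
DC → B5 → W1 → E2 → S2 → X6: 14+4+18+19+14 = 69
… (106 more)
DC → E2 → X6 → S2 → B5 → W1: 4+9+14+7+4 = 38  ← best
The minimum is 38.
One shortest path: DC → E2 → X6 → S2 → B5 → W1.

Minimum one-way distance = 38.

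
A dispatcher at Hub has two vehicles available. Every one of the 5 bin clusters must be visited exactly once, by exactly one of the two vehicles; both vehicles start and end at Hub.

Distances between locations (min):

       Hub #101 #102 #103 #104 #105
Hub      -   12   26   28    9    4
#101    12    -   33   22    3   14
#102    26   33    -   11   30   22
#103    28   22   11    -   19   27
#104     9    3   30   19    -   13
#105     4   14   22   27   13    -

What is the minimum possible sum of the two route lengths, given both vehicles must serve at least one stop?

Try each way of splitting the stops between the two vehicles (each non-empty) and, for each split, find the best tour for each vehicle:
  {#101} + {#102, #103, #104, #105}: 24 + 65 = 89
  {#102} + {#101, #103, #104, #105}: 52 + 65 = 117
  {#101, #102} + {#103, #104, #105}: 71 + 59 = 130
  {#103} + {#101, #102, #104, #105}: 56 + 71 = 127
  {#101, #103} + {#102, #104, #105}: 62 + 65 = 127
  {#102, #103} + {#101, #104, #105}: 65 + 30 = 95
  … (15 splits in total)
  {#101, #102, #103, #104} + {#105}: 71 + 8 = 79  ← best
Best: vehicle 1 Hub → #101 → #104 → #103 → #102 → Hub = 71; vehicle 2 Hub → #105 → Hub = 8; combined 79.

79 min — the smallest possible combined total.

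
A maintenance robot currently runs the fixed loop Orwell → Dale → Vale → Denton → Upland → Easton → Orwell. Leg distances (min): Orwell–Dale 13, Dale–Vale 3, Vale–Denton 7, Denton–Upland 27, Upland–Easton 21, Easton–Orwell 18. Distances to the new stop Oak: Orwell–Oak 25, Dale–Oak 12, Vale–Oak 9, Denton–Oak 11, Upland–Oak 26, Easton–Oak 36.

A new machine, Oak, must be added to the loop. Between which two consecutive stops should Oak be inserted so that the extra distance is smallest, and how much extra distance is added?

Insertion cost between consecutive stops i–j is d(i,Oak) + d(Oak,j) − d(i,j):
  between Orwell and Dale: 25 + 12 − 13 = 24
  between Dale and Vale: 12 + 9 − 3 = 18
  between Vale and Denton: 9 + 11 − 7 = 13
  between Denton and Upland: 11 + 26 − 27 = 10
  between Upland and Easton: 26 + 36 − 21 = 41
  between Easton and Orwell: 36 + 25 − 18 = 43
Cheapest insertion is between Denton and Upland, adding 10.
New total = 89 + 10 = 99.

+10 min — insert Oak between Denton and Upland.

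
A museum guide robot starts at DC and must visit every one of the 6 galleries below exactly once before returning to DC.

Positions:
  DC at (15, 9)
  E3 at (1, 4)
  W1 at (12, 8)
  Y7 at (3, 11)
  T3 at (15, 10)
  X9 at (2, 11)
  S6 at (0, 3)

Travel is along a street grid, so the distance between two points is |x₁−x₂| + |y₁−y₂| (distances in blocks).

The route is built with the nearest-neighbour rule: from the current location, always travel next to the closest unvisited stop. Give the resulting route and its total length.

Total distance 50 blocks via the nearest-neighbour route DC → T3 → W1 → Y7 → X9 → E3 → S6 → DC.

At DC the remaining stops are T3 1, W1 4, Y7 14, X9 15, E3 19, S6 21; go to T3.
At T3 the remaining stops are W1 5, Y7 13, X9 14, E3 20, S6 22; go to W1.
At W1 the remaining stops are Y7 12, X9 13, E3 15, S6 17; go to Y7.
At Y7 the remaining stops are X9 1, E3 9, S6 11; go to X9.
At X9 the remaining stops are E3 8, S6 10; go to E3.
At E3 the remaining stops are S6 2; go to S6.
Return S6→DC: 21.
Total = 1 + 5 + 12 + 1 + 8 + 2 + 21 = 50.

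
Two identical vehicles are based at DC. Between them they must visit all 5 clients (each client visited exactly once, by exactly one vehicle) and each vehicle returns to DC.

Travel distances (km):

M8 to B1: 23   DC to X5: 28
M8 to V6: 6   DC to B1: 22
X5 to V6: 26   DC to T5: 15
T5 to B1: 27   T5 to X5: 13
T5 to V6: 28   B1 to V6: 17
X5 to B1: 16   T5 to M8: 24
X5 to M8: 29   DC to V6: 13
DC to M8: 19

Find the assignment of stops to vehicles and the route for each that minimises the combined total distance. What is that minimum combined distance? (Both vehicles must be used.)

Check every non-empty split of the stops between the two vehicles; for each half take its own optimal tour:
  {T5} + {X5, M8, B1, V6}: 30 + 86 = 116
  {X5} + {T5, M8, B1, V6}: 56 + 84 = 140
  {T5, X5} + {M8, B1, V6}: 56 + 64 = 120
  {M8} + {T5, X5, B1, V6}: 38 + 74 = 112
  {T5, M8} + {X5, B1, V6}: 58 + 74 = 132
  {X5, M8} + {T5, B1, V6}: 76 + 72 = 148
  … (15 splits in total)
  {T5, X5, B1} + {M8, V6}: 66 + 38 = 104  ← best
Best: vehicle 1 DC → T5 → X5 → B1 → DC = 66; vehicle 2 DC → M8 → V6 → DC = 38; combined 104.

Minimum combined distance: 104 km.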